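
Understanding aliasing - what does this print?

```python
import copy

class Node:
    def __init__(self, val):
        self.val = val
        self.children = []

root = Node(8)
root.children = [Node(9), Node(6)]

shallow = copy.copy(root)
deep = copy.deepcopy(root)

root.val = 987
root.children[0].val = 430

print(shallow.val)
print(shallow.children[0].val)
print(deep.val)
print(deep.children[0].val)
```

Key concept: deep copy with custom objects.
Step by step:
`root = Node(8)` → root = Node(val=8, children=[])
`root.children = [Node(9), Node(6)]` → root = Node(val=8, children=[Node(val=9, children=[]), Node(val=6, children=[])])
`shallow = copy.copy(root)` → shallow = Node(val=8, children=[Node(val=9, children=[]), Node(val=6, children=[])])
`deep = copy.deepcopy(root)` → deep = Node(val=8, children=[Node(val=9, children=[]), Node(val=6, children=[])])
`root.val = 987` → root = Node(val=987, children=[Node(val=9, children=[]), Node(val=6, children=[])])
`root.children[0].val = 430` → root = Node(val=987, children=[Node(val=430, children=[]), Node(val=6, children=[])]); shallow = Node(val=8, children=[Node(val=430, children=[]), Node(val=6, children=[])])
`print(shallow.val)` → prints 8
`print(shallow.children[0].val)` → prints 430
`print(deep.val)` → prints 8
`print(deep.children[0].val)` → prints 9

Answer:
8
430
8
9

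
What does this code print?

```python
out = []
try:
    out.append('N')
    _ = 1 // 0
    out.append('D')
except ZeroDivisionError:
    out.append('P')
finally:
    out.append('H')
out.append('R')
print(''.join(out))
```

Execution trace: 'N' (try body) → 'P' (except ZeroDivisionError) → 'H' (finally) → 'R' (after the try/except). Output: NPHR

Answer: NPHR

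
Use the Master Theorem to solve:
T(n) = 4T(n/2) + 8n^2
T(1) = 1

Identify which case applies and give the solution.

a=4, b=2, f(n)=8n^2. log_2(4) = 2. Since c=2 = 2, Case 2 applies: T(n) = Θ(n^log_b(a) · log n) = O(n^2 log n).

Answer: O(n^2 log n) - Case 2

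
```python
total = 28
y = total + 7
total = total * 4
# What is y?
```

Trace:
`total = 28` → total = 28
`y = total + 7` → y = 35
`total = total * 4` → total = 112
So y = 35

Answer: 35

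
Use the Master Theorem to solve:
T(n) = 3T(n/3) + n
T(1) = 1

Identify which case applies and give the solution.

a=3, b=3, f(n)=n. log_3(3) = 1. Since c=1 = 1, Case 2 applies: T(n) = Θ(n^log_b(a) · log n) = O(n log n).

Answer: O(n log n) - Case 2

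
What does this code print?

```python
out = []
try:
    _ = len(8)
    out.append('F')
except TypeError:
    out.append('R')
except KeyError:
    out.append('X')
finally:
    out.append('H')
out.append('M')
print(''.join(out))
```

Execution trace: 'R' (except TypeError) → 'H' (finally) → 'M' (after the try/except). Output: RHM

Answer: RHM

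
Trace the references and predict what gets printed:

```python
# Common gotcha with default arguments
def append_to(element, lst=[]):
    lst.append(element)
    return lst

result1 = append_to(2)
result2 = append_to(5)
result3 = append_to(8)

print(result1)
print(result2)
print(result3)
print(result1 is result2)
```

Key concept: mutable default argument gotcha.
Step by step:
`result1 = append_to(2)` → result1 = [2]
`result2 = append_to(5)` → result1 = [2, 5] (same object as result2); result2 = [2, 5] (same object as result1)
`result3 = append_to(8)` → result1 = [2, 5, 8] (same object as result2, result3); result2 = [2, 5, 8] (same object as result1, result3); result3 = [2, 5, 8] (same object as result1, result2)
`print(result1)` → prints [2, 5, 8]
`print(result2)` → prints [2, 5, 8]
`print(result3)` → prints [2, 5, 8]
`print(result1 is result2)` → prints True

Answer:
[2, 5, 8]
[2, 5, 8]
[2, 5, 8]
True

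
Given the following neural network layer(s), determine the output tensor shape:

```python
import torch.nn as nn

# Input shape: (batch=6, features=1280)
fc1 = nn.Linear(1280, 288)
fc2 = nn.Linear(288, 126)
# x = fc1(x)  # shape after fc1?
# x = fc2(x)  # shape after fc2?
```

Input: (6, 1280) -> after fc1: (6, 288) -> Output: (6, 126)

Answer: (6, 126)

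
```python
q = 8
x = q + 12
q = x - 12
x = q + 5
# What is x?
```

Trace:
`q = 8` → q = 8
`x = q + 12` → x = 20
`q = x - 12` → q = 8
`x = q + 5` → x = 13
So x = 13

Answer: 13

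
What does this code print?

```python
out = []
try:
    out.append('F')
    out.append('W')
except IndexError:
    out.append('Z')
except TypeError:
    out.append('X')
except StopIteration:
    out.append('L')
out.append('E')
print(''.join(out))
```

Execution trace: 'F' (try body) → 'W' (try body, no exception) → 'E' (after the try/except). Output: FWE

Answer: FWE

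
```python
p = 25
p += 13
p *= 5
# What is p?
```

Trace:
`p = 25` → p = 25
`p += 13` → p = 38
`p *= 5` → p = 190
So p = 190

Answer: 190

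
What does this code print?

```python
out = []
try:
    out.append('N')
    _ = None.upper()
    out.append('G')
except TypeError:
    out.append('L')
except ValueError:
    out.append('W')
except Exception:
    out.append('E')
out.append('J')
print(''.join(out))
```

Execution trace: 'N' (try body) → 'E' (except Exception) → 'J' (after the try/except). Output: NEJ

Answer: NEJ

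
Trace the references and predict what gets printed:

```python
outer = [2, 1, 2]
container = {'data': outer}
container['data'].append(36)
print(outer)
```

Key concept: dict holds reference to list.
Step by step:
`outer = [2, 1, 2]` → outer = [2, 1, 2]
`container = {'data': outer}` → container = {'data': [2, 1, 2]}
`container['data'].append(36)` → outer = [2, 1, 2, 36]; container = {'data': [2, 1, 2, 36]}
`print(outer)` → prints [2, 1, 2, 36]

Answer: [2, 1, 2, 36]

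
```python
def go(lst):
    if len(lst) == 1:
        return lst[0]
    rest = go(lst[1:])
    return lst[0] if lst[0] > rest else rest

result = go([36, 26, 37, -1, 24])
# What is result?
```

Recursive max over [36, 26, 37, -1, 24] = 37

Answer: 37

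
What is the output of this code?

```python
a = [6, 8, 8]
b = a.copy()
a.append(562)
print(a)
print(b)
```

Key concept: list.copy() creates independent copy.
Step by step:
`a = [6, 8, 8]` → a = [6, 8, 8]
`b = a.copy()` → b = [6, 8, 8]
`a.append(562)` → a = [6, 8, 8, 562]
`print(a)` → prints [6, 8, 8, 562]
`print(b)` → prints [6, 8, 8]

Answer:
[6, 8, 8, 562]
[6, 8, 8]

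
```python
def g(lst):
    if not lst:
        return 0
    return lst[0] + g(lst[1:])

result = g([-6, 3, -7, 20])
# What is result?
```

(-6) + 3 + (-7) + 20 + 0 = 10

Answer: 10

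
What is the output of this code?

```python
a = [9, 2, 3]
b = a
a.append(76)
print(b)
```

Key concept: basic list aliasing.
Step by step:
`a = [9, 2, 3]` → a = [9, 2, 3]
`b = a` → b = [9, 2, 3] (same object as a)
`a.append(76)` → a = [9, 2, 3, 76] (same object as b); b = [9, 2, 3, 76] (same object as a)
`print(b)` → prints [9, 2, 3, 76]

Answer: [9, 2, 3, 76]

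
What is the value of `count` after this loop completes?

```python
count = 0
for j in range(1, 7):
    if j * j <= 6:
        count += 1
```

Count numbers where j² ≤ 6
`count` takes the values: 0 → 1 → 2

Answer: 2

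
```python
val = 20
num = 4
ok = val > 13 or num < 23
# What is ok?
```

Trace:
`val = 20` → val = 20
`num = 4` → num = 4
`ok = val > 13 or num < 23` → ok = True
So ok = True

Answer: True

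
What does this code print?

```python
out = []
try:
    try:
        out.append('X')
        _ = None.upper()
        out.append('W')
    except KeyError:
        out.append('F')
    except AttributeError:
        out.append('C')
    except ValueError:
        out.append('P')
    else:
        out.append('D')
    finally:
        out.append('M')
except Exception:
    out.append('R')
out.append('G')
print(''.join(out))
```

Execution trace: 'X' (inner try body) → 'C' (inner except AttributeError) → 'M' (inner finally) → 'G' (after the try/except). Output: XCMG

Answer: XCMG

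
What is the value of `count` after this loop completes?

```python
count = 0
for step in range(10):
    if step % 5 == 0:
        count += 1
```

Count numbers divisible by 5 in range(10)
`count` takes the values: 0 → 1 → 2

Answer: 2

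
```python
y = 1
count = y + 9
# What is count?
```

Trace:
`y = 1` → y = 1
`count = y + 9` → count = 10
So count = 10

Answer: 10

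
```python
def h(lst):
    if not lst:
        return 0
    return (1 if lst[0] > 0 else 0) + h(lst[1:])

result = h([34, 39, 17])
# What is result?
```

Count of positive elements in [34, 39, 17] = 3

Answer: 3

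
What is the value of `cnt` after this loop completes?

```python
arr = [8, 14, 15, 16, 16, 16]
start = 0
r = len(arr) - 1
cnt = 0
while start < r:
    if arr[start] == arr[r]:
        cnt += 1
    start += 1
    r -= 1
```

Count matching pairs from ends
`cnt` takes the values: 0

Answer: 0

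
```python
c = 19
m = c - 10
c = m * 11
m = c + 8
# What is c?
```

Trace:
`c = 19` → c = 19
`m = c - 10` → m = 9
`c = m * 11` → c = 99
`m = c + 8` → m = 107
So c = 99

Answer: 99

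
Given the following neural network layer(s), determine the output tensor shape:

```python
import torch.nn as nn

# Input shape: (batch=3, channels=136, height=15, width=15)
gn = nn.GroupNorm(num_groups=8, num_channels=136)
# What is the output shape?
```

Input: (3, 136, 15, 15) -> Output: (3, 136, 15, 15)

Answer: (3, 136, 15, 15)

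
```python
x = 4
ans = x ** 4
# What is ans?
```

Trace:
`x = 4` → x = 4
`ans = x ** 4` → ans = 256
So ans = 256

Answer: 256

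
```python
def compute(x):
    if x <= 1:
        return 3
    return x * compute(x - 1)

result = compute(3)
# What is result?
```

compute(3) = 3 * 2 * 3 = 18

Answer: 18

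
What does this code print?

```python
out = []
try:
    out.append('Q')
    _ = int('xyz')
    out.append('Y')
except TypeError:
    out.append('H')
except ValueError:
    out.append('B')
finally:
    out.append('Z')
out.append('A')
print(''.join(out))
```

Execution trace: 'Q' (try body) → 'B' (except ValueError) → 'Z' (finally) → 'A' (after the try/except). Output: QBZA

Answer: QBZA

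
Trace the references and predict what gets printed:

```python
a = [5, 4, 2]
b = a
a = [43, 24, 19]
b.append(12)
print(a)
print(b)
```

Key concept: rebinding vs mutation: a is rebound to a new list, b still points at the original.
Step by step:
`a = [5, 4, 2]` → a = [5, 4, 2]
`b = a` → b = [5, 4, 2] (same object as a)
`a = [43, 24, 19]` → a = [43, 24, 19]
`b.append(12)` → b = [5, 4, 2, 12]
`print(a)` → prints [43, 24, 19]
`print(b)` → prints [5, 4, 2, 12]

Answer:
[43, 24, 19]
[5, 4, 2, 12]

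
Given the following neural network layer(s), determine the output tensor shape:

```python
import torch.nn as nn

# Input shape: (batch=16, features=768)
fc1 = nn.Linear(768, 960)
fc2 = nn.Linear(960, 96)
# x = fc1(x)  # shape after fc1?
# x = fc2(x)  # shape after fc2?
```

Input: (16, 768) -> after fc1: (16, 960) -> Output: (16, 96)

Answer: (16, 96)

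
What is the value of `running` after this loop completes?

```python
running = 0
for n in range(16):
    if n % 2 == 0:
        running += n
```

Sum of even numbers 0 to 15
`running` takes the values: 0 → 2 → 6 → 12 → 20 → 30 → 42 → 56

Answer: 56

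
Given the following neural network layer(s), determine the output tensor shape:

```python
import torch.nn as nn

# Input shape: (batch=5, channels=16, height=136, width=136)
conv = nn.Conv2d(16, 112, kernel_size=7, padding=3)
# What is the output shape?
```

Input: (5, 16, 136, 136) -> Output: (5, 112, 136, 136)

Answer: (5, 112, 136, 136)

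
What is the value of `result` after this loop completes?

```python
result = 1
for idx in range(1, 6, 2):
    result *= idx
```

Product of 1, 3, 5, ... up to 5
`result` takes the values: 1 → 3 → 15

Answer: 15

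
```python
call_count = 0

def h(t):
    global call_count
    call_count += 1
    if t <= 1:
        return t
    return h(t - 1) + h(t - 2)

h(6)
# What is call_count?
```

Calls(t) = 1 + Calls(t-1) + Calls(t-2); Calls(0)=Calls(1)=1. For t=6 this gives 25.

Answer: 25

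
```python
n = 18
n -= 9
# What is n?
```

Trace:
`n = 18` → n = 18
`n -= 9` → n = 9
So n = 9

Answer: 9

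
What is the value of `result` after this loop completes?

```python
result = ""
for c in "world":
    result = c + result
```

Reverse 'world'
`result` takes the values: "" → "w" → "ow" → "row" → "lrow" → "dlrow"

Answer: "dlrow"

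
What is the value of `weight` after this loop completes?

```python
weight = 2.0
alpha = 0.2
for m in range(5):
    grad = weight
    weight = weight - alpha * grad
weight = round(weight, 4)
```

Gradient descent: w = 2.0 * (1 - 0.2)^5
`weight` takes the values: 2.0 → 1.6 → 1.28 → 1.024 → 0.8192 → 0.65536 → 0.6554

Answer: 0.6554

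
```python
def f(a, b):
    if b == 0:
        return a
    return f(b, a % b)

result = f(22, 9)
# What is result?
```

f(22, 9) -> f(9, 4) -> f(4, 1) -> f(1, 0) -> 1

Answer: 1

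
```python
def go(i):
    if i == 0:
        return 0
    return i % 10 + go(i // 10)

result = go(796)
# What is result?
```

Sum of digits of 796: 6 + 9 + 7 = 22

Answer: 22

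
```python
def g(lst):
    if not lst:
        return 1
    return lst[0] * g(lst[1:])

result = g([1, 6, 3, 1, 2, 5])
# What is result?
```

Product over [1, 6, 3, 1, 2, 5] = 1 * 6 * 3 * 1 * 2 * 5 = 180

Answer: 180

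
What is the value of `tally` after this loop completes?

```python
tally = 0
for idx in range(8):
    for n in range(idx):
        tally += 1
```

Triangle number: 0+1+2+...+7
`tally` takes the values: 0 → 1 → 2 → 3 → 4 → 5 → 6 → 7 → 8 → 9 → 10 → 11 → 12 → 13 → 14 → 15 → 16 → 17 → 18 → 19 → 20 → 21 → 22 → 23 → 24 → 25 → 26 → 27 → 28

Answer: 28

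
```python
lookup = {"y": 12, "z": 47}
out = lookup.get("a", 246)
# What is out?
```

Trace:
`lookup = {"y": 12, "z": 47}` → lookup = {'y': 12, 'z': 47}
`out = lookup.get("a", 246)` → out = 246
So out = 246

Answer: 246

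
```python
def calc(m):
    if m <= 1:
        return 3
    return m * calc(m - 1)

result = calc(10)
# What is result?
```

calc(10) = 10 * 9 * 8 * 7 * 6 * 5 * 4 * 3 * 2 * 3 = 10886400

Answer: 10886400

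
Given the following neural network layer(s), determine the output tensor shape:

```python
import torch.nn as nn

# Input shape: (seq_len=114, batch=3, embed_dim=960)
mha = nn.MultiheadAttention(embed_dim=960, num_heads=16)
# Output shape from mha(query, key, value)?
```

Input: (114, 3, 960) -> Output: (114, 3, 960)

Answer: (114, 3, 960)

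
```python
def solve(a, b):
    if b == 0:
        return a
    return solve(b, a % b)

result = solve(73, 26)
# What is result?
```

solve(73, 26) -> solve(26, 21) -> solve(21, 5) -> solve(5, 1) -> solve(1, 0) -> 1

Answer: 1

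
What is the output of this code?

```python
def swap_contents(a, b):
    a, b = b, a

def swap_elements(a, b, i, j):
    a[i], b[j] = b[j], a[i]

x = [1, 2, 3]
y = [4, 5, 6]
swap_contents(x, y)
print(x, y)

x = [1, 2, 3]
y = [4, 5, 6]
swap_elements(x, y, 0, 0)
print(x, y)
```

Key concept: parameter rebinding vs mutation.
Step by step:
`x = [1, 2, 3]` → x = [1, 2, 3]
`y = [4, 5, 6]` → y = [4, 5, 6]
`swap_contents(x, y)` → no visible change to tracked variables
`print(x, y)` → prints [1, 2, 3] [4, 5, 6]
`x = [1, 2, 3]` → x = [1, 2, 3]
`y = [4, 5, 6]` → y = [4, 5, 6]
`swap_elements(x, y, 0, 0)` → x = [4, 2, 3]; y = [1, 5, 6]
`print(x, y)` → prints [4, 2, 3] [1, 5, 6]

Answer:
[1, 2, 3] [4, 5, 6]
[4, 2, 3] [1, 5, 6]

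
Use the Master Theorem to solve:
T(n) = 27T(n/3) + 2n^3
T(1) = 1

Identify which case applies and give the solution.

a=27, b=3, f(n)=2n^3. log_3(27) = 3. Since c=3 = 3, Case 2 applies: T(n) = Θ(n^log_b(a) · log n) = O(n^3 log n).

Answer: O(n^3 log n) - Case 2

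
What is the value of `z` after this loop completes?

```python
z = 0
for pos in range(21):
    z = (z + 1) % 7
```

Increment mod 7, 21 times = 0
`z` takes the values: 0 → 1 → 2 → 3 → 4 → 5 → 6 → 0 → 1 → 2 → 3 → 4 → 5 → 6 → 0 → 1 → 2 → 3 → 4 → 5 → 6 → 0

Answer: 0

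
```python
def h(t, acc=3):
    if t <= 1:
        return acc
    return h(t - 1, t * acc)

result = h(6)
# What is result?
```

Accumulator trace (n, acc): (6, 3) -> (5, 18) -> (4, 90) -> (3, 360) -> (2, 1080) -> (1, 2160) -> return 2160

Answer: 2160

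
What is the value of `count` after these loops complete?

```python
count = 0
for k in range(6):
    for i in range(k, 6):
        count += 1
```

Upper triangle: 6 + 5 + ... + 1
`count` takes the values: 0 → 1 → 2 → 3 → 4 → 5 → 6 → 7 → 8 → 9 → 10 → 11 → 12 → 13 → 14 → 15 → 16 → 17 → 18 → 19 → 20 → 21

Answer: 21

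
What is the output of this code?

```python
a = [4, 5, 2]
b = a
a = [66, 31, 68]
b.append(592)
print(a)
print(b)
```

Key concept: rebinding vs mutation: a is rebound to a new list, b still points at the original.
Step by step:
`a = [4, 5, 2]` → a = [4, 5, 2]
`b = a` → b = [4, 5, 2] (same object as a)
`a = [66, 31, 68]` → a = [66, 31, 68]
`b.append(592)` → b = [4, 5, 2, 592]
`print(a)` → prints [66, 31, 68]
`print(b)` → prints [4, 5, 2, 592]

Answer:
[66, 31, 68]
[4, 5, 2, 592]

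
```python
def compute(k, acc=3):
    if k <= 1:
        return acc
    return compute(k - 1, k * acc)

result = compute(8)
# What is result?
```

Accumulator trace (n, acc): (8, 3) -> (7, 24) -> (6, 168) -> (5, 1008) -> (4, 5040) -> (3, 20160) -> (2, 60480) -> (1, 120960) -> return 120960

Answer: 120960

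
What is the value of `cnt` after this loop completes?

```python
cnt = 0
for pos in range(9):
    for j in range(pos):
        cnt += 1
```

Triangle number: 0+1+2+...+8
`cnt` takes the values: 0 → 1 → 2 → 3 → 4 → 5 → 6 → 7 → 8 → 9 → 10 → 11 → 12 → 13 → 14 → 15 → 16 → 17 → 18 → 19 → 20 → 21 → 22 → 23 → 24 → 25 → 26 → 27 → 28 → 29 → 30 → 31 → 32 → 33 → 34 → 35 → 36

Answer: 36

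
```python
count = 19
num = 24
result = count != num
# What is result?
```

Trace:
`count = 19` → count = 19
`num = 24` → num = 24
`result = count != num` → result = True
So result = True

Answer: True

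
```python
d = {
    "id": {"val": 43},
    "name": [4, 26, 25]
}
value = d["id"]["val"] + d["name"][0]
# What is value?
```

Trace:
`d = { ...` → d = {'id': {'val': 43}, 'name': [4, 26, 25]}
`value = d["id"]["val"] + d["name"][0]` → value = 47
So value = 47

Answer: 47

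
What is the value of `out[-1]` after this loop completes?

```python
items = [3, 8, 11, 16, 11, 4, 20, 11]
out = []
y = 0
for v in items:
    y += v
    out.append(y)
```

Cumulative sum ends at 84
`out` takes the values: [] → [3] → [3, 11] → [3, 11, 22] → [3, 11, 22, 38] → [3, 11, 22, 38, 49] → [3, 11, 22, 38, 49, 53] → [3, 11, 22, 38, 49, 53, 73] → [3, 11, 22, 38, 49, 53, 73, 84]
So `out[-1]` = 84

Answer: 84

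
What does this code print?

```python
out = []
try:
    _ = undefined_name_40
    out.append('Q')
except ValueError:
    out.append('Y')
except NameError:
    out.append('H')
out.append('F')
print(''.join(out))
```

Execution trace: 'H' (except NameError) → 'F' (after the try/except). Output: HF

Answer: HF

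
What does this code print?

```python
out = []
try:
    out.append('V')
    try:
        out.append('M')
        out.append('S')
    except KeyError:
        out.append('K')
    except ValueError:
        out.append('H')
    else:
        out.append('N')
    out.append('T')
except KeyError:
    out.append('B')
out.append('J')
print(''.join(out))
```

Execution trace: 'V' (try body) → 'M' (inner try body) → 'S' (inner try body, no exception) → 'N' (inner else) → 'T' (try body, no exception) → 'J' (after the try/except). Output: VMSNTJ

Answer: VMSNTJ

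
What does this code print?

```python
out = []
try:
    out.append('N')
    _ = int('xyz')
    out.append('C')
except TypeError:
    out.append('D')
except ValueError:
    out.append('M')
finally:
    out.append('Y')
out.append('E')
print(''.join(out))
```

Execution trace: 'N' (try body) → 'M' (except ValueError) → 'Y' (finally) → 'E' (after the try/except). Output: NMYE

Answer: NMYE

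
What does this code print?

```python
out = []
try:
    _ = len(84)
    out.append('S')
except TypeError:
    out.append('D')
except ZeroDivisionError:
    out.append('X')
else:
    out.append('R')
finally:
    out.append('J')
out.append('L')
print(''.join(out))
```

Execution trace: 'D' (except TypeError) → 'J' (finally) → 'L' (after the try/except). Output: DJL

Answer: DJL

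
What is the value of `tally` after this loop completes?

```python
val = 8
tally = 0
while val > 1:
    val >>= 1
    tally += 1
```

Count right shifts until 1
`tally` takes the values: 0 → 1 → 2 → 3

Answer: 3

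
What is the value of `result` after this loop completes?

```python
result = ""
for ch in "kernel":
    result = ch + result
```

Reverse 'kernel'
`result` takes the values: "" → "k" → "ek" → "rek" → "nrek" → "enrek" → "lenrek"

Answer: "lenrek"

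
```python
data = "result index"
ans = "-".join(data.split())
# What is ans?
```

Trace:
`data = "result index"` → data = 'result index'
`ans = "-".join(data.split())` → ans = 'result-index'
So ans = 'result-index'

Answer: 'result-index'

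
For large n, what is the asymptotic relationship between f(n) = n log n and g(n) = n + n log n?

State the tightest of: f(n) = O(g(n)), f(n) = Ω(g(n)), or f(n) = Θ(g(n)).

n log n vs n + n log n: f(n) = Θ(g(n)) — they are asymptotically equivalent (the n term is dominated).

Answer: f(n) = Θ(g(n)) — they are asymptotically equivalent (the n term is dominated).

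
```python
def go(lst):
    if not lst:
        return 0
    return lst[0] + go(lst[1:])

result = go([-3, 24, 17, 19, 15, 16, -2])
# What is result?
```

(-3) + 24 + 17 + 19 + 15 + 16 + (-2) + 0 = 86

Answer: 86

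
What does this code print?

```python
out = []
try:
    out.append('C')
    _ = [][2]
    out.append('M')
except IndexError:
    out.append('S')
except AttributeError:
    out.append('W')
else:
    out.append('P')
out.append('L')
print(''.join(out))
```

Execution trace: 'C' (try body) → 'S' (except IndexError) → 'L' (after the try/except). Output: CSL

Answer: CSL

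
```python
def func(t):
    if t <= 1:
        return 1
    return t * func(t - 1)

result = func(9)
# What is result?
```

func(9) = 9 * 8 * 7 * 6 * 5 * 4 * 3 * 2 * 1 = 362880

Answer: 362880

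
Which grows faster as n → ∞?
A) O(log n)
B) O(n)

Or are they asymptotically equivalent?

O(log n) vs O(n): Higher order terms dominate.

Answer: B) O(n) grows faster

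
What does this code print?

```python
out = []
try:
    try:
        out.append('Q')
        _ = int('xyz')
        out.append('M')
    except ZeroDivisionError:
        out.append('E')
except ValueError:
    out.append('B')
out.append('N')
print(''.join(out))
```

Execution trace: 'Q' (try body) → 'B' (outer except ValueError) → 'N' (after the try/except). Output: QBN

Answer: QBN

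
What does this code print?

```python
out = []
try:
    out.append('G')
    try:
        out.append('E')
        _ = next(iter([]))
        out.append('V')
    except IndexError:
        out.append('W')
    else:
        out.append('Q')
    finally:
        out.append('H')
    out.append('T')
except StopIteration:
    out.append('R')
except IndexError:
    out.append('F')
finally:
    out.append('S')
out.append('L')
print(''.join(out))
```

Execution trace: 'G' (try body) → 'E' (inner try body) → 'H' (inner finally) → 'R' (except StopIteration) → 'S' (finally) → 'L' (after the try/except). Output: GEHRSL

Answer: GEHRSL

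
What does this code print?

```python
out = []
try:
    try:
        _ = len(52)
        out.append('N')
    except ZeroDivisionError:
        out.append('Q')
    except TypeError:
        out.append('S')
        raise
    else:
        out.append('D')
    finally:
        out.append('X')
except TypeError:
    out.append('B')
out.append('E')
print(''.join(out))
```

Execution trace: 'S' (inner except TypeError) → 'X' (inner finally) → 'B' (outer except TypeError) → 'E' (after the try/except). Output: SXBE

Answer: SXBE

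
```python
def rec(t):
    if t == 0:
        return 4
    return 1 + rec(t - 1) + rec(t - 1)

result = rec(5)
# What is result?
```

rec(t) = 1 + 2·rec(t-1), rec(0)=4. Closed form: (4+1)·2^5 - 1 = 159.

Answer: 159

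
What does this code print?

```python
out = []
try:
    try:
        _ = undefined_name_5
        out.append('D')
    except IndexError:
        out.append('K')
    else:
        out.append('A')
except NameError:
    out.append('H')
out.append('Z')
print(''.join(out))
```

Execution trace: 'H' (outer except NameError) → 'Z' (after the try/except). Output: HZ

Answer: HZ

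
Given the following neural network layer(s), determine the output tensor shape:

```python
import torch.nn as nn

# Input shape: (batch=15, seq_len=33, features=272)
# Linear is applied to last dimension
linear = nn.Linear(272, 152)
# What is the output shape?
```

Input: (15, 33, 272) -> Output: (15, 33, 152)

Answer: (15, 33, 152)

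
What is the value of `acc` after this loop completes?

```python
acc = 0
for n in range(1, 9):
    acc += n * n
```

Sum of squares 1² to 8² = 204
`acc` takes the values: 0 → 1 → 5 → 14 → 30 → 55 → 91 → 140 → 204

Answer: 204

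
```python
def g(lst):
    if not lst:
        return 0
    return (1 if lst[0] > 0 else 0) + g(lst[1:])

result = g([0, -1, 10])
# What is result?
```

Count of positive elements in [0, -1, 10] = 1

Answer: 1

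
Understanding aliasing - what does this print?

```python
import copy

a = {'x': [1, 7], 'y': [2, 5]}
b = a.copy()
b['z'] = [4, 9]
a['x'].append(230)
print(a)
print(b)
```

Key concept: shallow copy of dict with mutable values.
Step by step:
`a = {'x': [1, 7], 'y': [2, 5]}` → a = {'x': [1, 7], 'y': [2, 5]}
`b = a.copy()` → b = {'x': [1, 7], 'y': [2, 5]}
`b['z'] = [4, 9]` → b = {'x': [1, 7], 'y': [2, 5], 'z': [4, 9]}
`a['x'].append(230)` → a = {'x': [1, 7, 230], 'y': [2, 5]}; b = {'x': [1, 7, 230], 'y': [2, 5], 'z': [4, 9]}
`print(a)` → prints {'x': [1, 7, 230], 'y': [2, 5]}
`print(b)` → prints {'x': [1, 7, 230], 'y': [2, 5], 'z': [4, 9]}

Answer:
{'x': [1, 7, 230], 'y': [2, 5]}
{'x': [1, 7, 230], 'y': [2, 5], 'z': [4, 9]}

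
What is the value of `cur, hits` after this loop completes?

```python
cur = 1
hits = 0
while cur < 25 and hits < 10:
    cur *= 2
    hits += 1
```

Double until >= 25 or 10 iterations
`cur, hits` takes the values: (1, 0) → (2, 0) → (2, 1) → (4, 1) → (4, 2) → (8, 2) → (8, 3) → (16, 3) → (16, 4) → (32, 4) → (32, 5)

Answer: 32, 5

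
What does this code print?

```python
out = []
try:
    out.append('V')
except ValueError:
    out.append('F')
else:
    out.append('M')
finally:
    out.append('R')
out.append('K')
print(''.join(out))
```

Execution trace: 'V' (try body, no exception) → 'M' (else) → 'R' (finally) → 'K' (after the try/except). Output: VMRK

Answer: VMRK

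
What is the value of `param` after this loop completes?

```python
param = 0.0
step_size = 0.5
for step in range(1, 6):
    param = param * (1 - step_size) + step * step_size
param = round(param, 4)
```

Moving average with lr=0.5
`param` takes the values: 0.0 → 0.5 → 1.25 → 2.125 → 3.0625 → 4.03125 → 4.0312

Answer: 4.0312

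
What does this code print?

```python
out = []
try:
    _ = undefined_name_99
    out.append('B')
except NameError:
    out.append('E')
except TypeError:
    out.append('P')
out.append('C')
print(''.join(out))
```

Execution trace: 'E' (except NameError) → 'C' (after the try/except). Output: EC

Answer: EC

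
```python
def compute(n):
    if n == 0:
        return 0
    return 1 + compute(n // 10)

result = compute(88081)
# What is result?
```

Count of digits of 88081: 5

Answer: 5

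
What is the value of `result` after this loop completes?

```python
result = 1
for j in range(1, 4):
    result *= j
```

3! = 6
`result` takes the values: 1 → 2 → 6

Answer: 6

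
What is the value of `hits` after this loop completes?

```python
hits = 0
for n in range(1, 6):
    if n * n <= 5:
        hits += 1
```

Count numbers where n² ≤ 5
`hits` takes the values: 0 → 1 → 2

Answer: 2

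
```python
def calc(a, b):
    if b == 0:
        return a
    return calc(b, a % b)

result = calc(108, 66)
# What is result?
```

calc(108, 66) -> calc(66, 42) -> calc(42, 24) -> calc(24, 18) -> calc(18, 6) -> calc(6, 0) -> 6

Answer: 6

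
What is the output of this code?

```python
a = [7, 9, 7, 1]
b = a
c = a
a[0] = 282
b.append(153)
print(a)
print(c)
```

Key concept: multiple aliases.
Step by step:
`a = [7, 9, 7, 1]` → a = [7, 9, 7, 1]
`b = a` → b = [7, 9, 7, 1] (same object as a)
`c = a` → c = [7, 9, 7, 1] (same object as a, b)
`a[0] = 282` → a = [282, 9, 7, 1] (same object as b, c); b = [282, 9, 7, 1] (same object as a, c); c = [282, 9, 7, 1] (same object as a, b)
`b.append(153)` → a = [282, 9, 7, 1, 153] (same object as b, c); b = [282, 9, 7, 1, 153] (same object as a, c); c = [282, 9, 7, 1, 153] (same object as a, b)
`print(a)` → prints [282, 9, 7, 1, 153]
`print(c)` → prints [282, 9, 7, 1, 153]

Answer:
[282, 9, 7, 1, 153]
[282, 9, 7, 1, 153]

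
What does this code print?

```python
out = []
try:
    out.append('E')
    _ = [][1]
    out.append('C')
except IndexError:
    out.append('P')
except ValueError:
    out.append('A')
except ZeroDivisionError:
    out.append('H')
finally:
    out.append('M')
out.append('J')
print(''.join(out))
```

Execution trace: 'E' (try body) → 'P' (except IndexError) → 'M' (finally) → 'J' (after the try/except). Output: EPMJ

Answer: EPMJ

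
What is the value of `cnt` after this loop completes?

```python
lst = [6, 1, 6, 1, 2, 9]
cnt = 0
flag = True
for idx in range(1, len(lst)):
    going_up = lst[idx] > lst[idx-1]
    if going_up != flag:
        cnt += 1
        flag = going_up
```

Count direction changes in [6, 1, 6, 1, 2, 9]
`cnt` takes the values: 0 → 1 → 2 → 3 → 4

Answer: 4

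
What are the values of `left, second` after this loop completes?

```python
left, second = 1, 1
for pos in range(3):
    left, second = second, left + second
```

Fibonacci: after 3 iterations
`left, second` takes the values: (1, 1) → (1, 2) → (2, 3) → (3, 5)

Answer: 3, 5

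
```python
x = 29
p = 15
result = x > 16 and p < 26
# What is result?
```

Trace:
`x = 29` → x = 29
`p = 15` → p = 15
`result = x > 16 and p < 26` → result = True
So result = True

Answer: True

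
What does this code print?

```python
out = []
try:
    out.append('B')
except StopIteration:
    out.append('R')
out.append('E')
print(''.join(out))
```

Execution trace: 'B' (try body, no exception) → 'E' (after the try/except). Output: BE

Answer: BE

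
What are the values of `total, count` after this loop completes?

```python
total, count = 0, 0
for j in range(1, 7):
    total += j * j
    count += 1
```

Sum of squares and count
`total, count` takes the values: (0, 0) → (1, 0) → (1, 1) → (5, 1) → (5, 2) → (14, 2) → (14, 3) → (30, 3) → (30, 4) → (55, 4) → (55, 5) → (91, 5) → (91, 6)

Answer: 91, 6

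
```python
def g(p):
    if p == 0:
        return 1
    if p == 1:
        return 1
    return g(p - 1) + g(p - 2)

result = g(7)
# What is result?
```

Build up from base cases: g(0)=1, g(1)=1, g(2)=2, g(3)=3, g(4)=5, g(5)=8, g(6)=13, ..., g(7)=21

Answer: 21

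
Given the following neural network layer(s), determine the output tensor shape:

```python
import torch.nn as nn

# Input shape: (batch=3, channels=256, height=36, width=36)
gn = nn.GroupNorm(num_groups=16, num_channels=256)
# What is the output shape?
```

Input: (3, 256, 36, 36) -> Output: (3, 256, 36, 36)

Answer: (3, 256, 36, 36)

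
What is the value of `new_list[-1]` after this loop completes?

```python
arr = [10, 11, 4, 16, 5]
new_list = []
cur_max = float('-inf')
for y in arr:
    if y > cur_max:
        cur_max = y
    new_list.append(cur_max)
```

Running max ends at 16
`new_list` takes the values: [] → [10] → [10, 11] → [10, 11, 11] → [10, 11, 11, 16] → [10, 11, 11, 16, 16]
So `new_list[-1]` = 16

Answer: 16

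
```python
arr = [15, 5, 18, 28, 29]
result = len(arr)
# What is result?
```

Trace:
`arr = [15, 5, 18, 28, 29]` → arr = [15, 5, 18, 28, 29]
`result = len(arr)` → result = 5
So result = 5

Answer: 5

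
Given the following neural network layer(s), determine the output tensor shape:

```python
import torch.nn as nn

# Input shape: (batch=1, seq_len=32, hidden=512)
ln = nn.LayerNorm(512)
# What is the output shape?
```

Input: (1, 32, 512) -> Output: (1, 32, 512)

Answer: (1, 32, 512)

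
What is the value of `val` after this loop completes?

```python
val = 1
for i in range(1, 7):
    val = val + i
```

Start at 1, add 1 through 6
`val` takes the values: 1 → 2 → 4 → 7 → 11 → 16 → 22

Answer: 22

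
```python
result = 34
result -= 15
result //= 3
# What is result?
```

Trace:
`result = 34` → result = 34
`result -= 15` → result = 19
`result //= 3` → result = 6
So result = 6

Answer: 6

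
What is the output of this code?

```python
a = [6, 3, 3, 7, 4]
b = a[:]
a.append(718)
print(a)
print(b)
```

Key concept: slice [:] creates copy.
Step by step:
`a = [6, 3, 3, 7, 4]` → a = [6, 3, 3, 7, 4]
`b = a[:]` → b = [6, 3, 3, 7, 4]
`a.append(718)` → a = [6, 3, 3, 7, 4, 718]
`print(a)` → prints [6, 3, 3, 7, 4, 718]
`print(b)` → prints [6, 3, 3, 7, 4]

Answer:
[6, 3, 3, 7, 4, 718]
[6, 3, 3, 7, 4]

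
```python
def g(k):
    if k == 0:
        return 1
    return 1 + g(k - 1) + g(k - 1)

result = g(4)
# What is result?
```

g(k) = 1 + 2·g(k-1), g(0)=1. Closed form: (1+1)·2^4 - 1 = 31.

Answer: 31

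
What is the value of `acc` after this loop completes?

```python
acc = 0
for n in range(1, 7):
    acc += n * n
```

Sum of squares 1² to 6² = 91
`acc` takes the values: 0 → 1 → 5 → 14 → 30 → 55 → 91

Answer: 91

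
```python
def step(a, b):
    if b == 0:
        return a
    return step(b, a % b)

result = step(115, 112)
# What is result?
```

step(115, 112) -> step(112, 3) -> step(3, 1) -> step(1, 0) -> 1

Answer: 1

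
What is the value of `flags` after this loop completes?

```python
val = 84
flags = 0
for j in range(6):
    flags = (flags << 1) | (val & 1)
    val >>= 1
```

Reverse lowest 6 bits of 84
`flags` takes the values: 0 → 1 → 2 → 5 → 10

Answer: 10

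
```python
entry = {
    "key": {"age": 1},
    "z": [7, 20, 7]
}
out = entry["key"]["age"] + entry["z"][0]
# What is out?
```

Trace:
`entry = { ...` → entry = {'key': {'age': 1}, 'z': [7, 20, 7]}
`out = entry["key"]["age"] + entry["z"][0]` → out = 8
So out = 8

Answer: 8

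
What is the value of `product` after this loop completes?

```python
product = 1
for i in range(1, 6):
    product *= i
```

5! = 120
`product` takes the values: 1 → 2 → 6 → 24 → 120

Answer: 120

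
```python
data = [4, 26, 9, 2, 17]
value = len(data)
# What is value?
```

Trace:
`data = [4, 26, 9, 2, 17]` → data = [4, 26, 9, 2, 17]
`value = len(data)` → value = 5
So value = 5

Answer: 5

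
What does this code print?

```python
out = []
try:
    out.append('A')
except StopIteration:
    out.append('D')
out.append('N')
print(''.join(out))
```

Execution trace: 'A' (try body, no exception) → 'N' (after the try/except). Output: AN

Answer: AN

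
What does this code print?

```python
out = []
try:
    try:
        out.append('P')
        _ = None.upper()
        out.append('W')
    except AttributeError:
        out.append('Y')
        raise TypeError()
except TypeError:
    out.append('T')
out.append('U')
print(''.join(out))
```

Execution trace: 'P' (inner try body) → 'Y' (inner except AttributeError) → 'T' (outer except TypeError) → 'U' (after the try/except). Output: PYTU

Answer: PYTU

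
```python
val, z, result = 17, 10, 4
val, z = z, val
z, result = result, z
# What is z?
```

Trace:
`val, z, result = 17, 10, 4` → val = 17; z = 10; result = 4
`val, z = z, val` → val = 10; z = 17
`z, result = result, z` → z = 4; result = 17
So z = 4

Answer: 4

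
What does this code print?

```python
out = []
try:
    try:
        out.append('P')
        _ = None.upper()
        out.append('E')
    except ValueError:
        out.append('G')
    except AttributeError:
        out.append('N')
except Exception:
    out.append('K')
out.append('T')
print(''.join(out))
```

Execution trace: 'P' (inner try body) → 'N' (inner except AttributeError) → 'T' (after the try/except). Output: PNT

Answer: PNT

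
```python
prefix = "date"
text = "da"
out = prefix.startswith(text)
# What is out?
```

Trace:
`prefix = "date"` → prefix = 'date'
`text = "da"` → text = 'da'
`out = prefix.startswith(text)` → out = True
So out = True

Answer: True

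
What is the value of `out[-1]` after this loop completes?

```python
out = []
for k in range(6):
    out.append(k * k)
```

Last element of squares 0 to 5
`out` takes the values: [] → [0] → [0, 1] → [0, 1, 4] → [0, 1, 4, 9] → [0, 1, 4, 9, 16] → [0, 1, 4, 9, 16, 25]
So `out[-1]` = 25

Answer: 25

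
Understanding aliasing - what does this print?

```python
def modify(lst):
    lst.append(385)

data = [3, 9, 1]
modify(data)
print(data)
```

Key concept: function modifies passed list.
Step by step:
`data = [3, 9, 1]` → data = [3, 9, 1]
`modify(data)` → data = [3, 9, 1, 385]
`print(data)` → prints [3, 9, 1, 385]

Answer: [3, 9, 1, 385]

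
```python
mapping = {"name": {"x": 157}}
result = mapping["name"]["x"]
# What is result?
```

Trace:
`mapping = {"name": {"x": 157}}` → mapping = {'name': {'x': 157}}
`result = mapping["name"]["x"]` → result = 157
So result = 157

Answer: 157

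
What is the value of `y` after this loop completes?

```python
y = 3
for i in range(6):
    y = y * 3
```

Multiply by 3, 6 times: 3 * 3^6 = 2187
`y` takes the values: 3 → 9 → 27 → 81 → 243 → 729 → 2187

Answer: 2187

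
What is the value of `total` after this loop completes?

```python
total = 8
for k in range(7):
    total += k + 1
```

Start at 8, add 1 to 7 = 36
`total` takes the values: 8 → 9 → 11 → 14 → 18 → 23 → 29 → 36

Answer: 36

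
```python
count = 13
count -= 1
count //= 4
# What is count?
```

Trace:
`count = 13` → count = 13
`count -= 1` → count = 12
`count //= 4` → count = 3
So count = 3

Answer: 3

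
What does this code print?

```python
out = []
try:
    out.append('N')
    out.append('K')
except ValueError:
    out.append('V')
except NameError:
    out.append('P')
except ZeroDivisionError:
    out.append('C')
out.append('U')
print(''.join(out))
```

Execution trace: 'N' (try body) → 'K' (try body, no exception) → 'U' (after the try/except). Output: NKU

Answer: NKU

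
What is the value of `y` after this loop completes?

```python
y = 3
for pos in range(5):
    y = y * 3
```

Multiply by 3, 5 times: 3 * 3^5 = 729
`y` takes the values: 3 → 9 → 27 → 81 → 243 → 729

Answer: 729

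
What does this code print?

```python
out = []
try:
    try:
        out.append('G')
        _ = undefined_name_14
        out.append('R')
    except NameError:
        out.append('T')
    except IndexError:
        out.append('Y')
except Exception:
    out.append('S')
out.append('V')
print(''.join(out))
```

Execution trace: 'G' (inner try body) → 'T' (inner except NameError) → 'V' (after the try/except). Output: GTV

Answer: GTV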